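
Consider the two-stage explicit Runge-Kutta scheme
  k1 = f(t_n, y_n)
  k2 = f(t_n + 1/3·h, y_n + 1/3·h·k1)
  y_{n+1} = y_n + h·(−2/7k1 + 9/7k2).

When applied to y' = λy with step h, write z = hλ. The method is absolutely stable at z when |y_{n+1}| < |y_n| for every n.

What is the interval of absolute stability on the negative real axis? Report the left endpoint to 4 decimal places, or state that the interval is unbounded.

(-2.3333, 0).

Test eqn y'=λy, z=hλ:
  k1=λy_n ⇒ h·k1=z·y_n;  k2=λ(1+1/3z)y_n ⇒ h·k2=z(1+1/3z)y_n
  y_{n+1}/y_n = 1 − 2/7z + 9/7z(1+1/3z) = 1 + z + 3/7z²
  R(z) = 1 + z + 3/7z².

Boundary: |R(x)|=1, x<0.
x=-0.63: |R|=0.5401
R=1: x+3/7x²=0 ⇒ x=−7/3=-2.3333; min R=1−1/(4·3/7)=0.4167>−1
Confirm numerically:
  x=-1.498: |R|=0.46372 <1
  x=-1.395: |R|=0.43901 <1
  x=-1.189: |R|=0.41688 <1
  x=-2.691: |R|=1.41249 >1
  x=-2.497: |R|=1.17515 >1
Interval (-2.3333, 0).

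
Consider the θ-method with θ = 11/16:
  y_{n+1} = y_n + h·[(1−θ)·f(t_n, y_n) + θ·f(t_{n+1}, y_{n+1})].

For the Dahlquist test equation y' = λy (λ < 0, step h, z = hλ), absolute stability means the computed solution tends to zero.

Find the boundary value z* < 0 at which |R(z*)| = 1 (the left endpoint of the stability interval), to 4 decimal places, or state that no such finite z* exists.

Set f=λy, z=hλ:
  y_{n+1} = y_n + z·[5/16·y_n + 11/16·y_{n+1}] ⇒ (1 − 11/16z)y_{n+1} = (1 + 5/16z)y_n
  ⇒ R(z) = (1 + 5/16z)/(1 − 11/16z).

Boundary: |R(x)|=1, x<0.
x=-1.65: |R|=0.2269
x=-2: |R|=0.1579
x=-10: |R|=0.2698
x=-100: |R|=0.4337
θ=11/16≥1/2 ⇒ |1+5/16x|<|1−11/16x| ∀x<0 ⇒ unbounded interval.

interval (−∞, 0).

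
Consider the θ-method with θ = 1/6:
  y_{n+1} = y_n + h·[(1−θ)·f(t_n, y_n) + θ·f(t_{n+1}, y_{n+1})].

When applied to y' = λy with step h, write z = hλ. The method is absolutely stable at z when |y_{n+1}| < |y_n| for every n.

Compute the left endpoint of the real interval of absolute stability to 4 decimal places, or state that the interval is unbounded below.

z* = -3.0000.

Set f=λy, z=hλ:
  y_{n+1} = y_n + z·[5/6·y_n + 1/6·y_{n+1}] ⇒ (1 − 1/6z)y_{n+1} = (1 + 5/6z)y_n
  Hence R(z) = (1 + 5/6z)/(1 − 1/6z).

Solve |R(x)|<1 on ℝ⁻.
x=-1.36: |R|=0.1087
R=−1: 1+5/6x = −1+1/6x ⇒ -2/3x=2 ⇒ x=2/(-2/3)=-3.0000
Confirm numerically:
  x=-2.782: |R|=0.90071 <1
  x=-2.100: |R|=0.55556 <1
  x=-1.597: |R|=0.26129 <1
  x=-3.422: |R|=1.17916 >1
  x=-3.240: |R|=1.10390 >1
Stable set (-3.0000, 0).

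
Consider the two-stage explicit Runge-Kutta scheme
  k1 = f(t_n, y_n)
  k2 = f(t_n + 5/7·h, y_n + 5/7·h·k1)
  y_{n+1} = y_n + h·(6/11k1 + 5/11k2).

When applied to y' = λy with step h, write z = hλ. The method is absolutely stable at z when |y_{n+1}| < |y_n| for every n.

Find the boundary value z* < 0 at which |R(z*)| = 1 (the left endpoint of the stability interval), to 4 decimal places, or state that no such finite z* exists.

z* = -3.0800.

With y'=λy (z=hλ):
  k1=λy_n ⇒ h·k1=z·y_n;  k2=λ(1+5/7z)y_n ⇒ h·k2=z(1+5/7z)y_n
  y_{n+1}/y_n = 1 + 6/11z + 5/11z(1+5/7z) = 1 + z + 25/77z²
  so R(z) = 1 + z + 25/77z².

Boundary: |R(x)|=1, x<0.
x=-1.47: |R|=0.2316
R=1: x+25/77x²=0 ⇒ x=−77/25=-3.0800; min R=1−1/(4·25/77)=0.2300>−1
Confirm numerically:
  x=-2.813: |R|=0.75615 <1
  x=-1.869: |R|=0.26514 <1
  x=-1.691: |R|=0.23740 <1
  x=-3.601: |R|=1.60913 >1
  x=-3.505: |R|=1.48364 >1
Stable set (-3.0800, 0).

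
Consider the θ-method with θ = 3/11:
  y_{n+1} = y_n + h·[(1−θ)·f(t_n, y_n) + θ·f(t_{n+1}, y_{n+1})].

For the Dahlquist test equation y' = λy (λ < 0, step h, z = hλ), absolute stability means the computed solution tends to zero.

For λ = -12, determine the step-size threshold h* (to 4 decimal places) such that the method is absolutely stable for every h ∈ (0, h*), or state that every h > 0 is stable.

(-4.4000,0); λ=-12 ⇒ h* = (22/5)/12 = 0.3667.

Test eqn y'=λy, z=hλ:
  y_{n+1} = y_n + z·[8/11·y_n + 3/11·y_{n+1}] ⇒ (1 − 3/11z)y_{n+1} = (1 + 8/11z)y_n
  R(z) = (1 + 8/11z)/(1 − 3/11z).

Boundary: |R(x)|=1, x<0.
x=-0.47: |R|=0.5834
R=−1: 1+8/11x = −1+3/11x ⇒ -5/11x=2 ⇒ x=2/(-5/11)=-4.4000
Confirm numerically:
  x=-3.700: |R|=0.84163 <1
  x=-3.461: |R|=0.78043 <1
  x=-3.446: |R|=0.77646 <1
  x=-4.714: |R|=1.06245 >1
  x=-4.656: |R|=1.05127 >1
  x=-4.642: |R|=1.04854 >1
Interval (-4.4000, 0).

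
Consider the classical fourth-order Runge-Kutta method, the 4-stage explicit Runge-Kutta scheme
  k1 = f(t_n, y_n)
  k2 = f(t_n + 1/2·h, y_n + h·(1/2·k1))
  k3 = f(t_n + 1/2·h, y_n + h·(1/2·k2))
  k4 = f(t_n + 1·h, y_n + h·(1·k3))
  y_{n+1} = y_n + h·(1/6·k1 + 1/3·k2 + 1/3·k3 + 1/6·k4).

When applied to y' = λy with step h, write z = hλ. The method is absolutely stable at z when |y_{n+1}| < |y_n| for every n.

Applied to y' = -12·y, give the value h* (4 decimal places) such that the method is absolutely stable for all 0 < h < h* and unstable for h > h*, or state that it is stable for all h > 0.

(-2.7853,0); λ=-12 ⇒ h* = 0.2321.

On y'=λy, z=hλ:
  order 4, 4-stage ⇒ R(z)=1+z+z^2/2+z^3/6+z^4/24
  (e.g. R(-1.18)=0.32314, |R|=0.32314)

Need |R(x)|<1, x<0.
x=-1.18: |R|=0.3231
|R(-1.67)|=0.2723 |R(-1.3)|=0.2978 |R(-0.96)|=0.3887
Bisect:
  x_lo=-3.1550 |R|=1.7163  x_hi=-0.1357 |R|=0.8731
  mid=-1.64534 |R|=0.27123 →hi
  mid=-2.40018 |R|=0.55855 →hi
  mid=-2.77759 |R|=0.98845 →hi
  mid=-2.96630 |R|=1.30901 →lo
  mid=-2.87195 |R|=1.13871 →lo
  mid=-2.82477 |R|=1.06117 →lo
  mid=-2.80118 |R|=1.02422 →lo
  mid=-2.78939 |R|=1.00619 →lo
  mid=-2.78349 |R|=0.99729 →hi
  mid=-2.78644 |R|=1.00173 →lo
  ...
  [-2.78533,-2.78515] ⇒ x*=-2.7853
Interval (-2.7853, 0).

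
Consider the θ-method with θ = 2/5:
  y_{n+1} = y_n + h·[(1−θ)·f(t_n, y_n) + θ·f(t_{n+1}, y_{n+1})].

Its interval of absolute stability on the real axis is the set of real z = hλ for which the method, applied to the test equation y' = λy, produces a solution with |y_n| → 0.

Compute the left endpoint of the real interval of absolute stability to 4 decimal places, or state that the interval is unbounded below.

left endpoint -10.0000.

Test eqn y'=λy, z=hλ:
  y_{n+1} = y_n + z·[3/5·y_n + 2/5·y_{n+1}] ⇒ (1 − 2/5z)y_{n+1} = (1 + 3/5z)y_n
  ⇒ R(z) = (1 + 3/5z)/(1 − 2/5z).

Solve |R(x)|<1 on ℝ⁻.
x=-1.7: |R|=0.0119
R=−1: 1+3/5x = −1+2/5x ⇒ -1/5x=2 ⇒ x=2/(-1/5)=-10.0000
Confirm numerically:
  x=-9.735: |R|=0.98917 <1
  x=-9.203: |R|=0.96595 <1
  x=-8.948: |R|=0.95405 <1
  x=-8.653: |R|=0.93961 <1
  x=-10.579: |R|=1.02213 >1
  x=-10.462: |R|=1.01782 >1
  x=-10.166: |R|=1.00655 >1
Stable set (-10.0000, 0).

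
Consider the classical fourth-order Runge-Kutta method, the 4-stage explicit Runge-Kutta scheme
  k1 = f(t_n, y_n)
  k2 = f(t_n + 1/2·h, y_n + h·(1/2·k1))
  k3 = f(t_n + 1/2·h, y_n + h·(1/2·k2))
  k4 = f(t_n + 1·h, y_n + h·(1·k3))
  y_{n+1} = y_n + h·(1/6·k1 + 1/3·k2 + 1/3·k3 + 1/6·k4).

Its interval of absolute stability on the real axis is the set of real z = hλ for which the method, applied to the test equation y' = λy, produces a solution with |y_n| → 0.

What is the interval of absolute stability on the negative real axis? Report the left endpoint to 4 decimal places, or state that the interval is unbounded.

Test eqn y'=λy, z=hλ:
  order 4, 4-stage ⇒ R(z)=1+z+z^2/2+z^3/6+z^4/24
  (e.g. R(-0.96)=0.38873, |R|=0.38873)

Solve |R(x)|<1 on ℝ⁻.
x=-0.96: |R|=0.3887
|R(-3.17)|=1.7528 |R(-2.88)|=1.1524 |R(-1.63)|=0.2708
Bisect:
  x_lo=-3.2559 |R|=1.9744  x_hi=-0.2677 |R|=0.7651
  mid=-1.76180 |R|=0.28018 →hi
  mid=-2.50885 |R|=0.65716 →hi
  mid=-2.88237 |R|=1.15650 →lo
  mid=-2.69561 |R|=0.87299 →hi
  mid=-2.78899 |R|=1.00558 →lo
  mid=-2.74230 |R|=0.93709 →hi
  mid=-2.76564 |R|=0.97077 →hi
  mid=-2.77732 |R|=0.98804 →hi
  mid=-2.78315 |R|=0.99678 →hi
  mid=-2.78607 |R|=1.00117 →lo
  ...
  [-2.78534,-2.78516] ⇒ x*=-2.7853
Stable set (-2.7853, 0).

z∈(-2.7853,0).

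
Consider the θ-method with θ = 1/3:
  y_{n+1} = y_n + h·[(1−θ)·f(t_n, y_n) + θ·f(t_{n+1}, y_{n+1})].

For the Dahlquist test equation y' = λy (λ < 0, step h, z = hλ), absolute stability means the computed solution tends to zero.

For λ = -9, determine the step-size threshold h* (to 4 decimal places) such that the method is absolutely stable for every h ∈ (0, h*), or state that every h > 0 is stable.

Test eqn y'=λy, z=hλ:
  y_{n+1} = y_n + z·[2/3·y_n + 1/3·y_{n+1}] ⇒ (1 − 1/3z)y_{n+1} = (1 + 2/3z)y_n
  ⇒ R(z) = (1 + 2/3z)/(1 − 1/3z).

Need |R(x)|<1, x<0.
x=-1.42: |R|=0.0362
R=−1: 1+2/3x = −1+1/3x ⇒ -1/3x=2 ⇒ x=2/(-1/3)=-6.0000
Confirm numerically:
  x=-5.530: |R|=0.94490 <1
  x=-4.431: |R|=0.78886 <1
  x=-3.535: |R|=0.62280 <1
  x=-2.733: |R|=0.43014 <1
  x=-6.272: |R|=1.02934 >1
  x=-6.150: |R|=1.01639 >1
Stable set (-6.0000, 0).

(-6.0000,0); λ=-9 ⇒ h* = (6)/9 = 0.6667.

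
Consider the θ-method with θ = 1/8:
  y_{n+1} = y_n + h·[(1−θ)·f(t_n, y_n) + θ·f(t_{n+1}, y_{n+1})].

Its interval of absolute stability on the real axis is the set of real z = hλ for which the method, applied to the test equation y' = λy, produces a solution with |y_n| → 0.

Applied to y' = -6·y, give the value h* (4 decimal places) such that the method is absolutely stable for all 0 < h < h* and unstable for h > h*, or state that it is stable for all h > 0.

With y'=λy (z=hλ):
  y_{n+1} = y_n + z·[7/8·y_n + 1/8·y_{n+1}] ⇒ (1 − 1/8z)y_{n+1} = (1 + 7/8z)y_n
  Hence R(z) = (1 + 7/8z)/(1 − 1/8z).

Boundary: |R(x)|=1, x<0.
x=-0.38: |R|=0.6372
R=−1: 1+7/8x = −1+1/8x ⇒ -3/4x=2 ⇒ x=2/(-3/4)=-2.6667
Confirm numerically:
  x=-2.339: |R|=0.80985 <1
  x=-1.667: |R|=0.37954 <1
  x=-1.453: |R|=0.22966 <1
  x=-3.177: |R|=1.27396 >1
  x=-3.166: |R|=1.26831 >1
  x=-2.742: |R|=1.04208 >1
Stable set (-2.6667, 0).

(-2.6667,0); λ=-6 ⇒ h* = (8/3)/6 = 0.4444.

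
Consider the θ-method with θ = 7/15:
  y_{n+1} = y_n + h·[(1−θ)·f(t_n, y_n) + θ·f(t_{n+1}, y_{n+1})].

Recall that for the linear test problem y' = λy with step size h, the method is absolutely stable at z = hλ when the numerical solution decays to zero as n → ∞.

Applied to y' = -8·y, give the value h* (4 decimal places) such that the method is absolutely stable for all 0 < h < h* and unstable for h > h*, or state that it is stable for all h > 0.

(-30.0000,0); λ=-8 ⇒ h* = (30)/8 = 3.7500.

Set f=λy, z=hλ:
  y_{n+1} = y_n + z·[8/15·y_n + 7/15·y_{n+1}] ⇒ (1 − 7/15z)y_{n+1} = (1 + 8/15z)y_n
  R(z) = (1 + 8/15z)/(1 − 7/15z).

Need |R(x)|<1, x<0.
x=-0.64: |R|=0.5072
R=−1: 1+8/15x = −1+7/15x ⇒ -1/15x=2 ⇒ x=2/(-1/15)=-30.0000
Confirm numerically:
  x=-25.285: |R|=0.97544 <1
  x=-17.052: |R|=0.90363 <1
  x=-12.026: |R|=0.81878 <1
  x=-30.542: |R|=1.00237 >1
  x=-30.470: |R|=1.00206 >1
  x=-30.340: |R|=1.00150 >1
So |R|<1 on (-30.0000, 0).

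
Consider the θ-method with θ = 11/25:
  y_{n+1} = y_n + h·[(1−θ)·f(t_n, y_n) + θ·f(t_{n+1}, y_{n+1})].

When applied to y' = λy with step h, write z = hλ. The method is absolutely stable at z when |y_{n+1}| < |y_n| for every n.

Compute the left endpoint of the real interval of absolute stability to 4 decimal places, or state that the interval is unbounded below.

Test eqn y'=λy, z=hλ:
  y_{n+1} = y_n + z·[14/25·y_n + 11/25·y_{n+1}] ⇒ (1 − 11/25z)y_{n+1} = (1 + 14/25z)y_n
  ⇒ R(z) = (1 + 14/25z)/(1 − 11/25z).

Find x<0 with |R(x)|<1.
x=-0.59: |R|=0.5316
R=−1: 1+14/25x = −1+11/25x ⇒ -3/25x=2 ⇒ x=2/(-3/25)=-16.6667
Confirm numerically:
  x=-16.508: |R|=0.99770 <1
  x=-16.282: |R|=0.99435 <1
  x=-13.157: |R|=0.93797 <1
  x=-17.145: |R|=1.00672 >1
  x=-17.055: |R|=1.00548 >1
Stable set (-16.6667, 0).

left endpoint -16.6667.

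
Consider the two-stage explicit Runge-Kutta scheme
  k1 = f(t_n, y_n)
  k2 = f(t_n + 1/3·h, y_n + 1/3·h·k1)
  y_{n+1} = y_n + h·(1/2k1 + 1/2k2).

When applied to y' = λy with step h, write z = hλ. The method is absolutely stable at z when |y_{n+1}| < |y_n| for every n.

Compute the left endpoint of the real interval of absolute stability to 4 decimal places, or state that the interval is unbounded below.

left endpoint -6.0000.

With y'=λy (z=hλ):
  k1=λy_n ⇒ h·k1=z·y_n;  k2=λ(1+1/3z)y_n ⇒ h·k2=z(1+1/3z)y_n
  y_{n+1}/y_n = 1 + 1/2z + 1/2z(1+1/3z) = 1 + z + 1/6z²
  ⇒ R(z) = 1 + z + 1/6z².

Solve |R(x)|<1 on ℝ⁻.
x=-0.44: |R|=0.5923
R=1: x+1/6x²=0 ⇒ x=−6=-6.0000; min R=1−1/(4·1/6)=-0.5000>−1
Confirm numerically:
  x=-5.827: |R|=0.83199 <1
  x=-5.415: |R|=0.47204 <1
  x=-4.019: |R|=0.32694 <1
  x=-3.217: |R|=0.49215 <1
  x=-6.555: |R|=1.60634 >1
  x=-6.397: |R|=1.42327 >1
  x=-6.146: |R|=1.14955 >1
So |R|<1 on (-6.0000, 0).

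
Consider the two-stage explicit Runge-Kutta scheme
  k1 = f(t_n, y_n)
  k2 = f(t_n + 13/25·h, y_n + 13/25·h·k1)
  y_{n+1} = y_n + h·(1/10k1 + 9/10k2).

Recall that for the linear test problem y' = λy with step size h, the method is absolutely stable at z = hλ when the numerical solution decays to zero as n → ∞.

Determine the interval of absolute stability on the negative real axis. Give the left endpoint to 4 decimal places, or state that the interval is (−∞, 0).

z∈(-2.1368,0).

On y'=λy, z=hλ:
  k1=λy_n ⇒ h·k1=z·y_n;  k2=λ(1+13/25z)y_n ⇒ h·k2=z(1+13/25z)y_n
  y_{n+1}/y_n = 1 + 1/10z + 9/10z(1+13/25z) = 1 + z + 117/250z²
  ⇒ R(z) = 1 + z + 117/250z².

Need |R(x)|<1, x<0.
x=-1.24: |R|=0.4796
R=1: x+117/250x²=0 ⇒ x=−250/117=-2.1368; min R=1−1/(4·117/250)=0.4658>−1
Confirm numerically:
  x=-1.934: |R|=0.81649 <1
  x=-1.254: |R|=0.48194 <1
  x=-1.037: |R|=0.46627 <1
  x=-2.639: |R|=1.62030 >1
  x=-2.463: |R|=1.37606 >1
  x=-2.341: |R|=1.22377 >1
Interval (-2.1368, 0).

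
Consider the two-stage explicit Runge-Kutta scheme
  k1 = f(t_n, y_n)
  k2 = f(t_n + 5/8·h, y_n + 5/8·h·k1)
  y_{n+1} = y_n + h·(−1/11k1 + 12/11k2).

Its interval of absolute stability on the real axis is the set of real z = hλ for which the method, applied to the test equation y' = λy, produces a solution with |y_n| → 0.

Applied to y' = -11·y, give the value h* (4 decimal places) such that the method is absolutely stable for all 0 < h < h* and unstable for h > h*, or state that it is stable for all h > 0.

(-1.4667,0); λ=-11 ⇒ h* = (22/15)/11 = 0.1333.

With y'=λy (z=hλ):
  k1=λy_n ⇒ h·k1=z·y_n;  k2=λ(1+5/8z)y_n ⇒ h·k2=z(1+5/8z)y_n
  y_{n+1}/y_n = 1 − 1/11z + 12/11z(1+5/8z) = 1 + z + 15/22z²
  R(z) = 1 + z + 15/22z².

Find x<0 with |R(x)|<1.
x=-0.62: |R|=0.6421
R=1: x+15/22x²=0 ⇒ x=−22/15=-1.4667; min R=1−1/(4·15/22)=0.6333>−1
Confirm numerically:
  x=-1.429: |R|=0.96330 <1
  x=-1.199: |R|=0.78118 <1
  x=-0.878: |R|=0.64760 <1
  x=-1.989: |R|=1.70836 >1
  x=-1.929: |R|=1.60807 >1
  x=-1.794: |R|=1.40039 >1
Interval (-1.4667, 0).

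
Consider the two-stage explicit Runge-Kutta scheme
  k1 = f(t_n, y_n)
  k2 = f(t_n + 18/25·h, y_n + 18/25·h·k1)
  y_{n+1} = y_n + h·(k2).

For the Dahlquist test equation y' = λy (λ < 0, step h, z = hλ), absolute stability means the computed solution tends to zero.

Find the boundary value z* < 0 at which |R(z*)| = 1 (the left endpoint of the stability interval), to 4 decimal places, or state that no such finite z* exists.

Test eqn y'=λy, z=hλ:
  k1=λy_n ⇒ h·k1=z·y_n;  k2=λ(1+18/25z)y_n ⇒ h·k2=z(1+18/25z)y_n
  y_{n+1}/y_n = 1 + z(1+18/25z) = 1 + z + 18/25z²
  ⇒ R(z) = 1 + z + 18/25z².

Need |R(x)|<1, x<0.
x=-1.55: |R|=1.1798
R=1: x+18/25x²=0 ⇒ x=−25/18=-1.3889; min R=1−1/(4·18/25)=0.6528>−1
Confirm numerically:
  x=-1.129: |R|=0.78874 <1
  x=-0.715: |R|=0.65308 <1
  x=-0.609: |R|=0.65803 <1
  x=-0.573: |R|=0.66340 <1
  x=-1.756: |R|=1.46415 >1
  x=-1.573: |R|=1.20852 >1
  x=-1.438: |R|=1.05085 >1
So |R|<1 on (-1.3889, 0).

left endpoint -1.3889.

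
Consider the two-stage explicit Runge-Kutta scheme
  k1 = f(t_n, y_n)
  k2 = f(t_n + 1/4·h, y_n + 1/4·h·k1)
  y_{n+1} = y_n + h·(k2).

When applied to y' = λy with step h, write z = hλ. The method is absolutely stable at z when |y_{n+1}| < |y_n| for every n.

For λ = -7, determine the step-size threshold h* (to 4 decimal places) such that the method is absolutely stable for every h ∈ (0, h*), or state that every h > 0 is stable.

(-4.0000,0); λ=-7 ⇒ h* = (4)/7 = 0.5714.

Set f=λy, z=hλ:
  k1=λy_n ⇒ h·k1=z·y_n;  k2=λ(1+1/4z)y_n ⇒ h·k2=z(1+1/4z)y_n
  y_{n+1}/y_n = 1 + z(1+1/4z) = 1 + z + 1/4z²
  so R(z) = 1 + z + 1/4z².

Solve |R(x)|<1 on ℝ⁻.
x=-0.49: |R|=0.5700
R=1: x+1/4x²=0 ⇒ x=−4=-4.0000; min R=1−1/(4·1/4)=0.0000>−1
Confirm numerically:
  x=-3.867: |R|=0.87142 <1
  x=-2.583: |R|=0.08497 <1
  x=-2.569: |R|=0.08094 <1
  x=-2.055: |R|=0.00076 <1
  x=-4.386: |R|=1.42325 >1
  x=-4.124: |R|=1.12784 >1
Interval (-4.0000, 0).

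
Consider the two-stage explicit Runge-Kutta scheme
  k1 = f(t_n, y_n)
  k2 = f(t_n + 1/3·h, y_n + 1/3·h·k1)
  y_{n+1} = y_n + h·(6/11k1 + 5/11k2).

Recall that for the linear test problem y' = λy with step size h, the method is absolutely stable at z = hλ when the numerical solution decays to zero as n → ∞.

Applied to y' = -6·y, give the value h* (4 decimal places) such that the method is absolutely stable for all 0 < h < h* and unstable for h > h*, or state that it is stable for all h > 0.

On y'=λy, z=hλ:
  k1=λy_n ⇒ h·k1=z·y_n;  k2=λ(1+1/3z)y_n ⇒ h·k2=z(1+1/3z)y_n
  y_{n+1}/y_n = 1 + 6/11z + 5/11z(1+1/3z) = 1 + z + 5/33z²
  Hence R(z) = 1 + z + 5/33z².

Solve |R(x)|<1 on ℝ⁻.
x=-1.27: |R|=0.0256
R=1: x+5/33x²=0 ⇒ x=−33/5=-6.6000; min R=1−1/(4·5/33)=-0.6500>−1
Confirm numerically:
  x=-6.506: |R|=0.90734 <1
  x=-3.360: |R|=0.64945 <1
  x=-2.667: |R|=0.58929 <1
  x=-7.162: |R|=1.60986 >1
  x=-6.979: |R|=1.40076 >1
  x=-6.738: |R|=1.14089 >1
So |R|<1 on (-6.6000, 0).

(-6.6000,0); λ=-6 ⇒ h* = (33/5)/6 = 1.1000.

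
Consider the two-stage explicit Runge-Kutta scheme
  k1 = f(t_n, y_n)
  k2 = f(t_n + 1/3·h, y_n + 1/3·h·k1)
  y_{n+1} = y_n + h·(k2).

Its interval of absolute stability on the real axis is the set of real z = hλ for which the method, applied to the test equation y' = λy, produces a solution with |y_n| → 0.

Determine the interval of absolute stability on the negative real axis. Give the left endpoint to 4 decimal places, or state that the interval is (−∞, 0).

With y'=λy (z=hλ):
  k1=λy_n ⇒ h·k1=z·y_n;  k2=λ(1+1/3z)y_n ⇒ h·k2=z(1+1/3z)y_n
  y_{n+1}/y_n = 1 + z(1+1/3z) = 1 + z + 1/3z²
  Hence R(z) = 1 + z + 1/3z².

Solve |R(x)|<1 on ℝ⁻.
x=-1.31: |R|=0.2620
R=1: x+1/3x²=0 ⇒ x=−3=-3.0000; min R=1−1/(4·1/3)=0.2500>−1
Confirm numerically:
  x=-2.844: |R|=0.85211 <1
  x=-2.585: |R|=0.64241 <1
  x=-2.276: |R|=0.45073 <1
  x=-1.966: |R|=0.32239 <1
  x=-3.511: |R|=1.59804 >1
  x=-3.085: |R|=1.08741 >1
  x=-3.057: |R|=1.05808 >1
So |R|<1 on (-3.0000, 0).

(-3.0000, 0).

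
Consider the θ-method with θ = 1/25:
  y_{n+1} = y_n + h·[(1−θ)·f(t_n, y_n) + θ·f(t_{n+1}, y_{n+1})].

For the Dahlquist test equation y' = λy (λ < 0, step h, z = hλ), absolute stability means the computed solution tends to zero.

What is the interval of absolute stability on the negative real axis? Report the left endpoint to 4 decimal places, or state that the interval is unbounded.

z∈(-2.1739,0).

Set f=λy, z=hλ:
  y_{n+1} = y_n + z·[24/25·y_n + 1/25·y_{n+1}] ⇒ (1 − 1/25z)y_{n+1} = (1 + 24/25z)y_n
  ⇒ R(z) = (1 + 24/25z)/(1 − 1/25z).

Find x<0 with |R(x)|<1.
x=-0.32: |R|=0.6840
R=−1: 1+24/25x = −1+1/25x ⇒ -23/25x=2 ⇒ x=2/(-23/25)=-2.1739
Confirm numerically:
  x=-1.936: |R|=0.79685 <1
  x=-1.470: |R|=0.38836 <1
  x=-0.880: |R|=0.14992 <1
  x=-2.479: |R|=1.25536 >1
  x=-2.466: |R|=1.24459 >1
So |R|<1 on (-2.1739, 0).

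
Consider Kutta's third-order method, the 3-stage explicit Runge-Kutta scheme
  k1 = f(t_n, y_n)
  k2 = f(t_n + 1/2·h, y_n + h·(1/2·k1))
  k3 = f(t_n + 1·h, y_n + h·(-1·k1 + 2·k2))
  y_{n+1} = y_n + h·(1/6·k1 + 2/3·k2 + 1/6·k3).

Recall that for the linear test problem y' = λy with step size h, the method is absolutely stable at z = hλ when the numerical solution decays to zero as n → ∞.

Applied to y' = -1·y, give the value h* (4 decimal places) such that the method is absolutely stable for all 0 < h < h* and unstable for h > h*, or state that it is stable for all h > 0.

(-2.5127,0); λ=-1 ⇒ h* = 2.5127.

With y'=λy (z=hλ):
  order 3, 3-stage ⇒ R(z)=1+z+z^2/2+z^3/6
  (e.g. R(-1.28)=0.18967, |R|=0.18967)

Find x<0 with |R(x)|<1.
x=-1.28: |R|=0.1897
|R(-2.16)|=0.5068 |R(-1.96)|=0.2941 |R(-1.5)|=0.0625
Bisect:
  x_lo=-2.8159 |R|=1.5726  x_hi=-0.2952 |R|=0.7441
  mid=-1.55552 |R|=0.02700 →hi
  mid=-2.18570 |R|=0.53734 →hi
  mid=-2.50079 |R|=0.98045 →hi
  mid=-2.65834 |R|=1.25593 →lo
  mid=-2.57956 |R|=1.11329 →lo
  mid=-2.54018 |R|=1.04568 →lo
  mid=-2.52048 |R|=1.01277 →lo
  mid=-2.51064 |R|=0.99654 →hi
  mid=-2.51556 |R|=1.00464 →lo
  mid=-2.51310 |R|=1.00058 →lo
  ...
  [-2.51279,-2.51264] ⇒ x*=-2.5127
Interval (-2.5127, 0).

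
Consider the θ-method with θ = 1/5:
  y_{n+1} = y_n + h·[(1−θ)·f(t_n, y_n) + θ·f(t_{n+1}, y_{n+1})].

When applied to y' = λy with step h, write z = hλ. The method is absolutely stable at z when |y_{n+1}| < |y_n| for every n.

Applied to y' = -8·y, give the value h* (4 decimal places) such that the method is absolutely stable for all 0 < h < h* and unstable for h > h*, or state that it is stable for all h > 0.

(-3.3333,0); λ=-8 ⇒ h* = (10/3)/8 = 0.4167.

On y'=λy, z=hλ:
  y_{n+1} = y_n + z·[4/5·y_n + 1/5·y_{n+1}] ⇒ (1 − 1/5z)y_{n+1} = (1 + 4/5z)y_n
  ⇒ R(z) = (1 + 4/5z)/(1 − 1/5z).

Boundary: |R(x)|=1, x<0.
x=-0.37: |R|=0.6555
R=−1: 1+4/5x = −1+1/5x ⇒ -3/5x=2 ⇒ x=2/(-3/5)=-3.3333
Confirm numerically:
  x=-2.674: |R|=0.74225 <1
  x=-1.845: |R|=0.34770 <1
  x=-1.589: |R|=0.20580 <1
  x=-3.926: |R|=1.19919 >1
  x=-3.695: |R|=1.12478 >1
  x=-3.376: |R|=1.01528 >1
Interval (-3.3333, 0).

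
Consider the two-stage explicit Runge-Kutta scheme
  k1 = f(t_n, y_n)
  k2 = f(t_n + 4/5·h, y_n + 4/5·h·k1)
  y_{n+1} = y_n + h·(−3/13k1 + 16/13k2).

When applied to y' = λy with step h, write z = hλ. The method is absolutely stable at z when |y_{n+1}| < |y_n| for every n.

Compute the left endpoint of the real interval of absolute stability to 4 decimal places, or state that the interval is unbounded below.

Set f=λy, z=hλ:
  k1=λy_n ⇒ h·k1=z·y_n;  k2=λ(1+4/5z)y_n ⇒ h·k2=z(1+4/5z)y_n
  y_{n+1}/y_n = 1 − 3/13z + 16/13z(1+4/5z) = 1 + z + 64/65z²
  ⇒ R(z) = 1 + z + 64/65z².

Boundary: |R(x)|=1, x<0.
x=-1.02: |R|=1.0044
R=1: x+64/65x²=0 ⇒ x=−65/64=-1.0156; min R=1−1/(4·64/65)=0.7461>−1
Confirm numerically:
  x=-0.867: |R|=0.87312 <1
  x=-0.823: |R|=0.84391 <1
  x=-0.452: |R|=0.74916 <1
  x=-1.588: |R|=1.89495 >1
  x=-1.567: |R|=1.85071 >1
  x=-1.345: |R|=1.43619 >1
Stable set (-1.0156, 0).

left endpoint -1.0156.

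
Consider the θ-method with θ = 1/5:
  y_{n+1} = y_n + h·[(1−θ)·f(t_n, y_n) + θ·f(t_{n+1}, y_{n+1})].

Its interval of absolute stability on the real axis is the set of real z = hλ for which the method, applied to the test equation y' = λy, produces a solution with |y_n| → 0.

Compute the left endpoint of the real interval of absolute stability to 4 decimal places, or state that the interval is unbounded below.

With y'=λy (z=hλ):
  y_{n+1} = y_n + z·[4/5·y_n + 1/5·y_{n+1}] ⇒ (1 − 1/5z)y_{n+1} = (1 + 4/5z)y_n
  R(z) = (1 + 4/5z)/(1 − 1/5z).

Need |R(x)|<1, x<0.
x=-1.17: |R|=0.0519
R=−1: 1+4/5x = −1+1/5x ⇒ -3/5x=2 ⇒ x=2/(-3/5)=-3.3333
Confirm numerically:
  x=-2.397: |R|=0.62025 <1
  x=-2.049: |R|=0.45340 <1
  x=-2.009: |R|=0.43316 <1
  x=-3.662: |R|=1.11383 >1
  x=-3.405: |R|=1.02558 >1
So |R|<1 on (-3.3333, 0).

left endpoint -3.3333.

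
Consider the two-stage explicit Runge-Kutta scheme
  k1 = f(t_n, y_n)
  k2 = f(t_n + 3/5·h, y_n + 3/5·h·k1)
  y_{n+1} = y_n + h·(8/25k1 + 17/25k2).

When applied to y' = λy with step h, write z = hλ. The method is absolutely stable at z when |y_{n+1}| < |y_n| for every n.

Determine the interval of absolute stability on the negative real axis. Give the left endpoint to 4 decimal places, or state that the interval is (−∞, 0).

Test eqn y'=λy, z=hλ:
  k1=λy_n ⇒ h·k1=z·y_n;  k2=λ(1+3/5z)y_n ⇒ h·k2=z(1+3/5z)y_n
  y_{n+1}/y_n = 1 + 8/25z + 17/25z(1+3/5z) = 1 + z + 51/125z²
  R(z) = 1 + z + 51/125z².

Boundary: |R(x)|=1, x<0.
x=-1.66: |R|=0.4643
R=1: x+51/125x²=0 ⇒ x=−125/51=-2.4510; min R=1−1/(4·51/125)=0.3873>−1
Confirm numerically:
  x=-1.871: |R|=0.55726 <1
  x=-1.432: |R|=0.40465 <1
  x=-1.093: |R|=0.39442 <1
  x=-3.024: |R|=1.70699 >1
  x=-2.583: |R|=1.13913 >1
  x=-2.503: |R|=1.05312 >1
Interval (-2.4510, 0).

(-2.4510, 0).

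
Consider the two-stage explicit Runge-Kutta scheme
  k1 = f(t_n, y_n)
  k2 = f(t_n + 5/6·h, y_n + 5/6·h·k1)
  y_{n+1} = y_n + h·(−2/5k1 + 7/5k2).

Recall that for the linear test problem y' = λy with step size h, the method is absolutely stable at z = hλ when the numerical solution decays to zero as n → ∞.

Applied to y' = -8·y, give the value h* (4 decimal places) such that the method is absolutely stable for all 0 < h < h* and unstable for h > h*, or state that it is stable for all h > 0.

Set f=λy, z=hλ:
  k1=λy_n ⇒ h·k1=z·y_n;  k2=λ(1+5/6z)y_n ⇒ h·k2=z(1+5/6z)y_n
  y_{n+1}/y_n = 1 − 2/5z + 7/5z(1+5/6z) = 1 + z + 7/6z²
  so R(z) = 1 + z + 7/6z².

Boundary: |R(x)|=1, x<0.
x=-1.54: |R|=2.2269
R=1: x+7/6x²=0 ⇒ x=−6/7=-0.8571; min R=1−1/(4·7/6)=0.7857>−1
Confirm numerically:
  x=-0.793: |R|=0.94066 <1
  x=-0.625: |R|=0.83073 <1
  x=-0.611: |R|=0.82454 <1
  x=-0.585: |R|=0.81426 <1
  x=-1.112: |R|=1.33063 >1
  x=-0.897: |R|=1.04171 >1
So |R|<1 on (-0.8571, 0).

(-0.8571,0); λ=-8 ⇒ h* = (6/7)/8 = 0.1071.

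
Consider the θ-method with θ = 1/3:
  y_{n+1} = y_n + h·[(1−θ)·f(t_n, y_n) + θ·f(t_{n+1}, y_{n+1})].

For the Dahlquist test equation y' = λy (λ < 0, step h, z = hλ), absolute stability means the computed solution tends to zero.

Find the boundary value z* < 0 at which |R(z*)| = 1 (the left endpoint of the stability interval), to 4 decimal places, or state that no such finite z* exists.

left endpoint -6.0000.

With y'=λy (z=hλ):
  y_{n+1} = y_n + z·[2/3·y_n + 1/3·y_{n+1}] ⇒ (1 − 1/3z)y_{n+1} = (1 + 2/3z)y_n
  so R(z) = (1 + 2/3z)/(1 − 1/3z).

Find x<0 with |R(x)|<1.
x=-1.19: |R|=0.1480
R=−1: 1+2/3x = −1+1/3x ⇒ -1/3x=2 ⇒ x=2/(-1/3)=-6.0000
Confirm numerically:
  x=-5.623: |R|=0.95628 <1
  x=-5.544: |R|=0.94663 <1
  x=-5.453: |R|=0.93529 <1
  x=-2.680: |R|=0.41549 <1
  x=-6.571: |R|=1.05966 >1
  x=-6.565: |R|=1.05907 >1
So |R|<1 on (-6.0000, 0).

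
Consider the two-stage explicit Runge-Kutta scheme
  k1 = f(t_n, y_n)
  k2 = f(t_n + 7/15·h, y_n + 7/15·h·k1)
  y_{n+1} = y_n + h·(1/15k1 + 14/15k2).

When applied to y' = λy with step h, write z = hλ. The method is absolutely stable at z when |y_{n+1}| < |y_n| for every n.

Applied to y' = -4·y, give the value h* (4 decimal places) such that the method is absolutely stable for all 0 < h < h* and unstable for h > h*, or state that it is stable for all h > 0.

With y'=λy (z=hλ):
  k1=λy_n ⇒ h·k1=z·y_n;  k2=λ(1+7/15z)y_n ⇒ h·k2=z(1+7/15z)y_n
  y_{n+1}/y_n = 1 + 1/15z + 14/15z(1+7/15z) = 1 + z + 98/225z²
  so R(z) = 1 + z + 98/225z².

Need |R(x)|<1, x<0.
x=-0.38: |R|=0.6829
R=1: x+98/225x²=0 ⇒ x=−225/98=-2.2959; min R=1−1/(4·98/225)=0.4260>−1
Confirm numerically:
  x=-1.726: |R|=0.57155 <1
  x=-1.694: |R|=0.55589 <1
  x=-1.197: |R|=0.42707 <1
  x=-2.730: |R|=1.51615 >1
  x=-2.638: |R|=1.39305 >1
Stable set (-2.2959, 0).

(-2.2959,0); λ=-4 ⇒ h* = (225/98)/4 = 0.5740.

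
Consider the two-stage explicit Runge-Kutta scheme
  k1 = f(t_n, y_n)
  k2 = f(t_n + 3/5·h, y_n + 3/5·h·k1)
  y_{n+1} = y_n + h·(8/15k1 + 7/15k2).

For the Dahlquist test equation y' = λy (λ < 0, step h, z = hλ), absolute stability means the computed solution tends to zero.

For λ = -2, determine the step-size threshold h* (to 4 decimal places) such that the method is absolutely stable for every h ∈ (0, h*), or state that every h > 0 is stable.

Test eqn y'=λy, z=hλ:
  k1=λy_n ⇒ h·k1=z·y_n;  k2=λ(1+3/5z)y_n ⇒ h·k2=z(1+3/5z)y_n
  y_{n+1}/y_n = 1 + 8/15z + 7/15z(1+3/5z) = 1 + z + 7/25z²
  Hence R(z) = 1 + z + 7/25z².

Need |R(x)|<1, x<0.
x=-1.63: |R|=0.1139
R=1: x+7/25x²=0 ⇒ x=−25/7=-3.5714; min R=1−1/(4·7/25)=0.1071>−1
Confirm numerically:
  x=-2.368: |R|=0.20208 <1
  x=-2.301: |R|=0.18149 <1
  x=-1.604: |R|=0.11639 <1
  x=-1.460: |R|=0.13685 <1
  x=-4.050: |R|=1.54270 >1
  x=-3.793: |R|=1.23532 >1
Stable set (-3.5714, 0).

(-3.5714,0); λ=-2 ⇒ h* = (25/7)/2 = 1.7857.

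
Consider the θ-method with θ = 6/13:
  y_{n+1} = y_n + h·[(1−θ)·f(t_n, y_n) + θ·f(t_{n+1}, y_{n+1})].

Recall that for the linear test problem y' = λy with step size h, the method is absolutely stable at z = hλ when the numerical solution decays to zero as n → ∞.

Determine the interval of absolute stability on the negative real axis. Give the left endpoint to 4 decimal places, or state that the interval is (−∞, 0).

On y'=λy, z=hλ:
  y_{n+1} = y_n + z·[7/13·y_n + 6/13·y_{n+1}] ⇒ (1 − 6/13z)y_{n+1} = (1 + 7/13z)y_n
  ⇒ R(z) = (1 + 7/13z)/(1 − 6/13z).

Boundary: |R(x)|=1, x<0.
x=-0.53: |R|=0.5742
R=−1: 1+7/13x = −1+6/13x ⇒ -1/13x=2 ⇒ x=2/(-1/13)=-26.0000
Confirm numerically:
  x=-22.832: |R|=0.97888 <1
  x=-19.305: |R|=0.94803 <1
  x=-16.717: |R|=0.91807 <1
  x=-26.277: |R|=1.00162 >1
  x=-26.137: |R|=1.00081 >1
Interval (-26.0000, 0).

z∈(-26.0000,0).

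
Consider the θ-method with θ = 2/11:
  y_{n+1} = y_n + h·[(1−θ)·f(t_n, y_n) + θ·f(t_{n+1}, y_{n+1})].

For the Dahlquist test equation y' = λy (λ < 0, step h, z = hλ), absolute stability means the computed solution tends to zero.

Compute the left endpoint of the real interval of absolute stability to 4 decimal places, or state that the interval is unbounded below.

left endpoint -3.1429.

Test eqn y'=λy, z=hλ:
  y_{n+1} = y_n + z·[9/11·y_n + 2/11·y_{n+1}] ⇒ (1 − 2/11z)y_{n+1} = (1 + 9/11z)y_n
  Hence R(z) = (1 + 9/11z)/(1 − 2/11z).

Boundary: |R(x)|=1, x<0.
x=-1.14: |R|=0.0557
R=−1: 1+9/11x = −1+2/11x ⇒ -7/11x=2 ⇒ x=2/(-7/11)=-3.1429
Confirm numerically:
  x=-1.872: |R|=0.39664 <1
  x=-1.864: |R|=0.39218 <1
  x=-1.276: |R|=0.03571 <1
  x=-3.667: |R|=1.20012 >1
  x=-3.313: |R|=1.06757 >1
  x=-3.272: |R|=1.05153 >1
Stable set (-3.1429, 0).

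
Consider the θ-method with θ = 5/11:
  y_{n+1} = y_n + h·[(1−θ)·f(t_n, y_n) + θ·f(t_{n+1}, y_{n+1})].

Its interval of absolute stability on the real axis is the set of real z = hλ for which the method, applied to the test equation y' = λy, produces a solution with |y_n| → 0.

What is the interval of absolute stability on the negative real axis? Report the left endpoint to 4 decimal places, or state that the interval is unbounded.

Set f=λy, z=hλ:
  y_{n+1} = y_n + z·[6/11·y_n + 5/11·y_{n+1}] ⇒ (1 − 5/11z)y_{n+1} = (1 + 6/11z)y_n
  R(z) = (1 + 6/11z)/(1 − 5/11z).

Need |R(x)|<1, x<0.
x=-1.45: |R|=0.1260
R=−1: 1+6/11x = −1+5/11x ⇒ -1/11x=2 ⇒ x=2/(-1/11)=-22.0000
Confirm numerically:
  x=-19.541: |R|=0.97738 <1
  x=-16.412: |R|=0.93995 <1
  x=-14.457: |R|=0.90943 <1
  x=-12.461: |R|=0.86987 <1
  x=-22.529: |R|=1.00428 >1
  x=-22.208: |R|=1.00170 >1
Interval (-22.0000, 0).

(-22.0000, 0).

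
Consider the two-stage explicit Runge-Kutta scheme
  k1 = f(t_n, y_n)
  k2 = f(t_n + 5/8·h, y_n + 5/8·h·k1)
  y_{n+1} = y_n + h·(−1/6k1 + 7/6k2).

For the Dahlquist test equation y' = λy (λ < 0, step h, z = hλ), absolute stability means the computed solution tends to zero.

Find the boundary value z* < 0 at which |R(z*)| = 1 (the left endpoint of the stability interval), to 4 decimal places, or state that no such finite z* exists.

Test eqn y'=λy, z=hλ:
  k1=λy_n ⇒ h·k1=z·y_n;  k2=λ(1+5/8z)y_n ⇒ h·k2=z(1+5/8z)y_n
  y_{n+1}/y_n = 1 − 1/6z + 7/6z(1+5/8z) = 1 + z + 35/48z²
  Hence R(z) = 1 + z + 35/48z².

Find x<0 with |R(x)|<1.
x=-1.38: |R|=1.0086
R=1: x+35/48x²=0 ⇒ x=−48/35=-1.3714; min R=1−1/(4·35/48)=0.6571>−1
Confirm numerically:
  x=-1.123: |R|=0.79657 <1
  x=-1.023: |R|=0.74009 <1
  x=-0.735: |R|=0.65891 <1
  x=-0.563: |R|=0.66812 <1
  x=-1.965: |R|=1.85048 >1
  x=-1.608: |R|=1.27738 >1
Stable set (-1.3714, 0).

z* = -1.3714.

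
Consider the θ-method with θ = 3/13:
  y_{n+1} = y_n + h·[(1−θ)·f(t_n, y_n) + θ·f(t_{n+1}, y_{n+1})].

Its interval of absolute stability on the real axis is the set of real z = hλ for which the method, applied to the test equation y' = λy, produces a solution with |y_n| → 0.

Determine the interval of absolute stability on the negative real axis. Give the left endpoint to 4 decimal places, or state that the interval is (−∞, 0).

(-3.7143, 0).

Test eqn y'=λy, z=hλ:
  y_{n+1} = y_n + z·[10/13·y_n + 3/13·y_{n+1}] ⇒ (1 − 3/13z)y_{n+1} = (1 + 10/13z)y_n
  R(z) = (1 + 10/13z)/(1 − 3/13z).

Solve |R(x)|<1 on ℝ⁻.
x=-1.35: |R|=0.0293
R=−1: 1+10/13x = −1+3/13x ⇒ -7/13x=2 ⇒ x=2/(-7/13)=-3.7143
Confirm numerically:
  x=-3.132: |R|=0.81800 <1
  x=-2.920: |R|=0.74449 <1
  x=-2.717: |R|=0.66994 <1
  x=-4.045: |R|=1.09210 >1
  x=-3.934: |R|=1.06201 >1
Interval (-3.7143, 0).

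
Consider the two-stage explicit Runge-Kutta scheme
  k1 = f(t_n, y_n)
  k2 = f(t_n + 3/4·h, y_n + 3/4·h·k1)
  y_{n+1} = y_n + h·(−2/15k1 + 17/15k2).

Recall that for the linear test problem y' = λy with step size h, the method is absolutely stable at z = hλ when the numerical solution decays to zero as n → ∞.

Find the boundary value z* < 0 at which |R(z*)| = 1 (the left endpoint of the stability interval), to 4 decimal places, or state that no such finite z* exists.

Set f=λy, z=hλ:
  k1=λy_n ⇒ h·k1=z·y_n;  k2=λ(1+3/4z)y_n ⇒ h·k2=z(1+3/4z)y_n
  y_{n+1}/y_n = 1 − 2/15z + 17/15z(1+3/4z) = 1 + z + 17/20z²
  so R(z) = 1 + z + 17/20z².

Boundary: |R(x)|=1, x<0.
x=-1.47: |R|=1.3668
R=1: x+17/20x²=0 ⇒ x=−20/17=-1.1765; min R=1−1/(4·17/20)=0.7059>−1
Confirm numerically:
  x=-1.154: |R|=0.97796 <1
  x=-0.826: |R|=0.75393 <1
  x=-0.823: |R|=0.75273 <1
  x=-1.739: |R|=1.83150 >1
  x=-1.729: |R|=1.81202 >1
  x=-1.389: |R|=1.25092 >1
Interval (-1.1765, 0).

z* = -1.1765.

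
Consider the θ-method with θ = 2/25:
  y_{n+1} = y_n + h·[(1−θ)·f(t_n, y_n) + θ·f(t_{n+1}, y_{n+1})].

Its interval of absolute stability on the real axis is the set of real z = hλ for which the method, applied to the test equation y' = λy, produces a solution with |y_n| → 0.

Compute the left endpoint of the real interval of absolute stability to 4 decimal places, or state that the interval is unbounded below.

On y'=λy, z=hλ:
  y_{n+1} = y_n + z·[23/25·y_n + 2/25·y_{n+1}] ⇒ (1 − 2/25z)y_{n+1} = (1 + 23/25z)y_n
  Hence R(z) = (1 + 23/25z)/(1 − 2/25z).

Boundary: |R(x)|=1, x<0.
x=-0.72: |R|=0.3192
R=−1: 1+23/25x = −1+2/25x ⇒ -21/25x=2 ⇒ x=2/(-21/25)=-2.3810
Confirm numerically:
  x=-2.284: |R|=0.93114 <1
  x=-2.098: |R|=0.79648 <1
  x=-1.498: |R|=0.33769 <1
  x=-1.043: |R|=0.03733 <1
  x=-2.943: |R|=1.38215 >1
  x=-2.495: |R|=1.07986 >1
So |R|<1 on (-2.3810, 0).

left endpoint -2.3810.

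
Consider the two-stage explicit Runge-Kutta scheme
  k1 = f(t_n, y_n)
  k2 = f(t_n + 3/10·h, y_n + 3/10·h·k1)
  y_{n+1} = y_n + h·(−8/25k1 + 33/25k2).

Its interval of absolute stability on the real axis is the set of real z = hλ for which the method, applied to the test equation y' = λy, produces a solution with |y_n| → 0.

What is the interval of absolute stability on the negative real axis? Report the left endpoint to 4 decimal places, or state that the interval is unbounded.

With y'=λy (z=hλ):
  k1=λy_n ⇒ h·k1=z·y_n;  k2=λ(1+3/10z)y_n ⇒ h·k2=z(1+3/10z)y_n
  y_{n+1}/y_n = 1 − 8/25z + 33/25z(1+3/10z) = 1 + z + 99/250z²
  ⇒ R(z) = 1 + z + 99/250z².

Solve |R(x)|<1 on ℝ⁻.
x=-0.79: |R|=0.4571
R=1: x+99/250x²=0 ⇒ x=−250/99=-2.5253; min R=1−1/(4·99/250)=0.3687>−1
Confirm numerically:
  x=-1.767: |R|=0.46943 <1
  x=-1.334: |R|=0.37070 <1
  x=-1.132: |R|=0.37544 <1
  x=-2.796: |R|=1.29978 >1
  x=-2.794: |R|=1.29735 >1
Stable set (-2.5253, 0).

z∈(-2.5253,0).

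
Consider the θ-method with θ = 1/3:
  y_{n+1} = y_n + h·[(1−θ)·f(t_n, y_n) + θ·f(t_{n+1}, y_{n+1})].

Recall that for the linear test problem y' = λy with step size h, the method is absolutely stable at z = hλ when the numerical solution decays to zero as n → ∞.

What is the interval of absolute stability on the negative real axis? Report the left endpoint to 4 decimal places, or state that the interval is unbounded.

(-6.0000, 0).

Set f=λy, z=hλ:
  y_{n+1} = y_n + z·[2/3·y_n + 1/3·y_{n+1}] ⇒ (1 − 1/3z)y_{n+1} = (1 + 2/3z)y_n
  so R(z) = (1 + 2/3z)/(1 − 1/3z).

Solve |R(x)|<1 on ℝ⁻.
x=-0.5: |R|=0.5714
R=−1: 1+2/3x = −1+1/3x ⇒ -1/3x=2 ⇒ x=2/(-1/3)=-6.0000
Confirm numerically:
  x=-5.313: |R|=0.91736 <1
  x=-4.956: |R|=0.86878 <1
  x=-2.734: |R|=0.43042 <1
  x=-6.516: |R|=1.05422 >1
  x=-6.233: |R|=1.02524 >1
So |R|<1 on (-6.0000, 0).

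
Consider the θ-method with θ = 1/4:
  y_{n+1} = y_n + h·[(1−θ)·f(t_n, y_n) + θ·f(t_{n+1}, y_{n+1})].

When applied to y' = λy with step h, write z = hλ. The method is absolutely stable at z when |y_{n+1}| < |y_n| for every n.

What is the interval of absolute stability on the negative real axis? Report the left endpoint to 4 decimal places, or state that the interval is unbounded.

z∈(-4.0000,0).

With y'=λy (z=hλ):
  y_{n+1} = y_n + z·[3/4·y_n + 1/4·y_{n+1}] ⇒ (1 − 1/4z)y_{n+1} = (1 + 3/4z)y_n
  ⇒ R(z) = (1 + 3/4z)/(1 − 1/4z).

Boundary: |R(x)|=1, x<0.
x=-0.82: |R|=0.3195
R=−1: 1+3/4x = −1+1/4x ⇒ -1/2x=2 ⇒ x=2/(-1/2)=-4.0000
Confirm numerically:
  x=-3.659: |R|=0.91095 <1
  x=-1.967: |R|=0.31859 <1
  x=-1.701: |R|=0.19347 <1
  x=-4.433: |R|=1.10269 >1
  x=-4.110: |R|=1.02713 >1
Interval (-4.0000, 0).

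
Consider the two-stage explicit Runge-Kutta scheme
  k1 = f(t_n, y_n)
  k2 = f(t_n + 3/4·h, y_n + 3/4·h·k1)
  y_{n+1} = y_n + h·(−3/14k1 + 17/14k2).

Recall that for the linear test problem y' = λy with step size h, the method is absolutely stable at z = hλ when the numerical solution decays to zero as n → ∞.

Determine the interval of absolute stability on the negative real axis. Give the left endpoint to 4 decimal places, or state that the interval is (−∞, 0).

(-1.0980, 0).

Set f=λy, z=hλ:
  k1=λy_n ⇒ h·k1=z·y_n;  k2=λ(1+3/4z)y_n ⇒ h·k2=z(1+3/4z)y_n
  y_{n+1}/y_n = 1 − 3/14z + 17/14z(1+3/4z) = 1 + z + 51/56z²
  R(z) = 1 + z + 51/56z².

Find x<0 with |R(x)|<1.
x=-1.05: |R|=0.9541
R=1: x+51/56x²=0 ⇒ x=−56/51=-1.0980; min R=1−1/(4·51/56)=0.7255>−1
Confirm numerically:
  x=-1.022: |R|=0.92923 <1
  x=-0.880: |R|=0.82526 <1
  x=-0.691: |R|=0.74385 <1
  x=-1.543: |R|=1.62527 >1
  x=-1.180: |R|=1.08808 >1
Interval (-1.0980, 0).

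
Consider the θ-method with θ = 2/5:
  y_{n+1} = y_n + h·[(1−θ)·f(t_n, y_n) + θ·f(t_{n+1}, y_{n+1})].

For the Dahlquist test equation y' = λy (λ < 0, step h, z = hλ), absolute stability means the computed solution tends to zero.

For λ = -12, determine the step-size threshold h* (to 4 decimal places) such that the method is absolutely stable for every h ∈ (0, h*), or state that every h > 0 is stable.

Test eqn y'=λy, z=hλ:
  y_{n+1} = y_n + z·[3/5·y_n + 2/5·y_{n+1}] ⇒ (1 − 2/5z)y_{n+1} = (1 + 3/5z)y_n
  R(z) = (1 + 3/5z)/(1 − 2/5z).

Solve |R(x)|<1 on ℝ⁻.
x=-1.58: |R|=0.0319
R=−1: 1+3/5x = −1+2/5x ⇒ -1/5x=2 ⇒ x=2/(-1/5)=-10.0000
Confirm numerically:
  x=-9.915: |R|=0.99658 <1
  x=-7.553: |R|=0.87830 <1
  x=-6.704: |R|=0.82095 <1
  x=-4.737: |R|=0.63638 <1
  x=-10.311: |R|=1.01214 >1
  x=-10.158: |R|=1.00624 >1
Interval (-10.0000, 0).

(-10.0000,0); λ=-12 ⇒ h* = (10)/12 = 0.8333.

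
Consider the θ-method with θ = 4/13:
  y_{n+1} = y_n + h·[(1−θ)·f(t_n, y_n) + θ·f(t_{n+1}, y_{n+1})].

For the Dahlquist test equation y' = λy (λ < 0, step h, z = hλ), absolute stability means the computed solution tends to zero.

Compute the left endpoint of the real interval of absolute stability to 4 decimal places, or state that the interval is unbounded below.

Test eqn y'=λy, z=hλ:
  y_{n+1} = y_n + z·[9/13·y_n + 4/13·y_{n+1}] ⇒ (1 − 4/13z)y_{n+1} = (1 + 9/13z)y_n
  ⇒ R(z) = (1 + 9/13z)/(1 − 4/13z).

Boundary: |R(x)|=1, x<0.
x=-1.23: |R|=0.1077
R=−1: 1+9/13x = −1+4/13x ⇒ -5/13x=2 ⇒ x=2/(-5/13)=-5.2000
Confirm numerically:
  x=-4.385: |R|=0.86657 <1
  x=-3.724: |R|=0.73545 <1
  x=-3.504: |R|=0.68611 <1
  x=-5.431: |R|=1.03326 >1
  x=-5.412: |R|=1.03059 >1
Stable set (-5.2000, 0).

left endpoint -5.2000.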